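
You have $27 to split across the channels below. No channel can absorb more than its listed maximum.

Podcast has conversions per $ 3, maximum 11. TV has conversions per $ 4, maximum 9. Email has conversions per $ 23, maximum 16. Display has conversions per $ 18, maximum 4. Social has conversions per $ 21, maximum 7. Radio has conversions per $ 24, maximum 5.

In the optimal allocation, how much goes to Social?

Order the channels by conversions per $: Radio 24 > Email 23 > Social 21 > Display 18 > TV 4 > Podcast 3.
Radio takes 5 to reach its cap of 5 ; 22 left.
Email takes 16 to reach its cap of 16 ; 6 left.
Social: +6 (room for 7) → 6. Pool exhausted.

6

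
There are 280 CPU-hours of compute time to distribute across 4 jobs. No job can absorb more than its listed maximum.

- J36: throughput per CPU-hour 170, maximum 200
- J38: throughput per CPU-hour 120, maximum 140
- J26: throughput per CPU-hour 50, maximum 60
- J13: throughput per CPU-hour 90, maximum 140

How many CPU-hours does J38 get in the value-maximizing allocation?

80

Highest throughput per CPU-hour first: J36 170 > J38 120 > J13 90 > J26 50.
Give J36 200 to hit its cap of 200 — 80 left.
Only 80 left; J38 takes them to reach 80.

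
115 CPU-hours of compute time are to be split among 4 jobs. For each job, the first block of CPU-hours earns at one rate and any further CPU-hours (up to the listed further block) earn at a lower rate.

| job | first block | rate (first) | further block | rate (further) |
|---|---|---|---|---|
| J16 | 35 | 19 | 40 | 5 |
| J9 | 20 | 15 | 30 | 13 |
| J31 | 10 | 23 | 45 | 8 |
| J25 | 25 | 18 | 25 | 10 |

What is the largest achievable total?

Treat each block as its own option and order by rate: J31/first 23 > J16/first 19 > J25/first 18 > J9/first 15 > J9/second 13 > J25/second 10 > J31/second 8 > J16/second 5.
Fill J31 first block (10 at 23) → 105 left.
J16/first (19): +35 → 70 left.
J25/first (18): +25 → 45 left.
J9/first (15): +20 → 25 left.
J9/second: +25 of 30 at 13; pool empty.
Total = 23×10 + 19×35 + 18×25 + 15×20 + 13×25 = 1970.

1970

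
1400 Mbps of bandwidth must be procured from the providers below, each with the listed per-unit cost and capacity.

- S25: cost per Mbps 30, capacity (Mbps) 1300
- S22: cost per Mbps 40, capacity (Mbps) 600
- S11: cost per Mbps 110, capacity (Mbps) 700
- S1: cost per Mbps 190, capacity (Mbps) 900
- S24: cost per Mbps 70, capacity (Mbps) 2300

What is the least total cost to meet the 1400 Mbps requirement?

Fill from the cheapest provider first.
Take 1300 from S25 at 30 ; need 100 more.
S22 at 40: take 100 of its 600 ; requirement met.
S24, S11, S1: unused.
Cost = 1300×30 + 100×40 = 43000.

43000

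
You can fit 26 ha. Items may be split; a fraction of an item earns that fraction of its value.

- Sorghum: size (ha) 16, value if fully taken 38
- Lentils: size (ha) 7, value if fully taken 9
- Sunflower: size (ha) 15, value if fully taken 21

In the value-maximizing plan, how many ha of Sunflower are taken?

10

Best value per unit of size first: Sorghum 38/16≈2.38, Sunflower 21/15≈1.4, Lentils 9/7≈1.29.
All 16 ha of Sorghum fit (value 38) ; 10 remain.
Only 10 ha remain; take 10/15 of Sunflower for value 21×10/15 = 14.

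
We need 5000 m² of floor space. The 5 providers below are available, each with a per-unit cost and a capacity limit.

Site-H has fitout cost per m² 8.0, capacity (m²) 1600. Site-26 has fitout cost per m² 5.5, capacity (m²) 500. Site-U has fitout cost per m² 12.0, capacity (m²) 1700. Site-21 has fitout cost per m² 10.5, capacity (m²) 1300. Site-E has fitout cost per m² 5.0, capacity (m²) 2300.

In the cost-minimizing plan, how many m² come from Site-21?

Cheapest first:
Take 2300 from Site-E at 5.0 — need 2700 more.
Take 500 from Site-26 at 5.5 — need 2200 more.
Site-H at 8.0: take all 1600 m² — 600 still needed.
Site-21 at 10.5: take 600 of its 1300 — requirement met.
Site-U: unused.

600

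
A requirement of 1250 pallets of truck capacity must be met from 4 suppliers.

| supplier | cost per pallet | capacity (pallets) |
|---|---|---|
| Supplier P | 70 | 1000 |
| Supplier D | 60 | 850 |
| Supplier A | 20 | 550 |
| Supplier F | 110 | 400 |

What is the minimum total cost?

53000

Cheapest first:
Supplier A (20): use full 550 — 700 pallets to go.
Supplier D (60): take the remaining 700 — done.
Supplier P, Supplier F: unused.
Cost = 550×20 + 700×60 = 53000.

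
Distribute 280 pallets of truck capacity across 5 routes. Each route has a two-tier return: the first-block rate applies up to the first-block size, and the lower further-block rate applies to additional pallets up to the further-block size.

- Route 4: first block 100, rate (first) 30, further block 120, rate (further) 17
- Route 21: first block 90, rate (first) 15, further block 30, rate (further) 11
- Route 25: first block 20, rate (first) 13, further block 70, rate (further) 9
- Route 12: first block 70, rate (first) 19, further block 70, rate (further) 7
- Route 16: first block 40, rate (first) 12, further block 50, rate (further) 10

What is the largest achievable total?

6200

Rank every tier by rate: Route 4/tier1 30 > Route 12/tier1 19 > Route 4/tier2 17 > Route 21/tier1 15 > Route 25/tier1 13 > Route 16/tier1 12 > Route 21/tier2 11 > Route 16/tier2 10 > Route 25/tier2 9 > Route 12/tier2 7.
Route 4/tier1 (30): +100 — 180 left.
Fill Route 12 tier1 block (70 at 19) — 110 left.
110 remain; put them into Route 4 tier2 at 17.
Total = 30×100 + 19×70 + 17×110 = 6200.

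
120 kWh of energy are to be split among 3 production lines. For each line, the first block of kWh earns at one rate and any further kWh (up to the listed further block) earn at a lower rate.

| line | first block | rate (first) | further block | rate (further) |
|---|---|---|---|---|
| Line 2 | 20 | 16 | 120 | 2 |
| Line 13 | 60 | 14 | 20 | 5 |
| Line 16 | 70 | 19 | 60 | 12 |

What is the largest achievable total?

2070

Treat each block as its own option and order by rate: Line 16/tier1 19 > Line 2/tier1 16 > Line 13/tier1 14 > Line 16/tier2 12 > Line 13/tier2 5 > Line 2/tier2 2.
Line 16 tier1 at 19: fill all 70 — 50 left.
Line 2 tier1 at 16: fill all 20 — 30 left.
Line 13 tier1 at 14: only 30 left, fill 30.
Total = 19×70 + 16×20 + 14×30 = 2070.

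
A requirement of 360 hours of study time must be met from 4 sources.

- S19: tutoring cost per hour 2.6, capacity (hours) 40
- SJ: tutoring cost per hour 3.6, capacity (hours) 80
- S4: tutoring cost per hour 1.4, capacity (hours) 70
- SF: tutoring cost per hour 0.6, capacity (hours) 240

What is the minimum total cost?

382

Fill from the cheapest source first.
Take 240 from SF at 0.6 ; need 120 more.
S4 at 1.4: take all 70 hours ; 50 still needed.
S19 at 2.6: take all 40 hours ; 10 still needed.
SJ at 3.6: take 10 of its 80 ; requirement met.
Cost = 240×0.6 + 70×1.4 + 40×2.6 + 10×3.6 = 382.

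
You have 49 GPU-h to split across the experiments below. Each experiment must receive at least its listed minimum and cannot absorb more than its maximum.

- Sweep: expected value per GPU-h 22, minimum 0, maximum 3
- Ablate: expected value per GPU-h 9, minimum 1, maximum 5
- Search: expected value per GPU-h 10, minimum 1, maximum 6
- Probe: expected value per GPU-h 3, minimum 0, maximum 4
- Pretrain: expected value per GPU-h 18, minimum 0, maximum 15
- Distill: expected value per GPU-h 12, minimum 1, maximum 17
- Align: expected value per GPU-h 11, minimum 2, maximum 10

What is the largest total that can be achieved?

Meeting every minimum uses 0+1+1+0+0+1+2 = 5 GPU-h, leaving 44.
Order the experiments by expected value per GPU-h: Sweep 22 > Pretrain 18 > Distill 12 > Align 11 > Search 10 > Ablate 9 > Probe 3.
Give Sweep 3 more to hit its cap of 3 → 41 left.
Pretrain: +15 to 15 (cap) → 26 left.
Distill takes 16 more to reach its cap of 17 → 10 left.
Align takes 8 more to reach its cap of 10 → 2 left.
Search has room for 5 more but only 2 remain, so it gets 3.
Total = 22×3 + 9×1 + 10×3 + 18×15 + 12×17 + 11×10 = 689.

689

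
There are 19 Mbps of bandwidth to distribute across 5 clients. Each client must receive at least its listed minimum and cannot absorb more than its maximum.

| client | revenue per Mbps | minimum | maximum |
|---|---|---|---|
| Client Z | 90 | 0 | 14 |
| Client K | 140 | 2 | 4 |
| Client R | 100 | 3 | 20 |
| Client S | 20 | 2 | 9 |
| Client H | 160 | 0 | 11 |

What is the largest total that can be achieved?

Meeting every minimum uses 0+2+3+2+0 = 7 Mbps, leaving 12.
Order the clients by revenue per Mbps: Client H 160 > Client K 140 > Client R 100 > Client Z 90 > Client S 20.
Client H takes 11 more to reach its cap of 11 — 1 left.
Only 1 left; Client K takes them to reach 3.
Total = 140×3 + 100×3 + 20×2 + 160×11 = 2520.

2520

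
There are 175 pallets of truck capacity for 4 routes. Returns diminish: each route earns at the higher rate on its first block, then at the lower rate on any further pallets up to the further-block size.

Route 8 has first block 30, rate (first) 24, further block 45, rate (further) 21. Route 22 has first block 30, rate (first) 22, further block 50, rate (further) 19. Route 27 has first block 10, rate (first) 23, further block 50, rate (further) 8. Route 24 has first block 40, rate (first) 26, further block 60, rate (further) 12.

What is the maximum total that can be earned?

Rank every tier by rate: Route 24/T1 26 > Route 8/T1 24 > Route 27/T1 23 > Route 22/T1 22 > Route 8/T2 21 > Route 22/T2 19 > Route 24/T2 12 > Route 27/T2 8.
Route 24 T1 at 26: fill all 40 ; 135 left.
Fill Route 8 T1 block (30 at 24) ; 105 left.
Route 27/T1 (23): +10 ; 95 left.
Fill Route 22 T1 block (30 at 22) ; 65 left.
Route 8/T2 (21): +45 ; 20 left.
Route 22/T2: +20 of 50 at 19; pool empty.
Total = 26×40 + 24×30 + 23×10 + 22×30 + 21×45 + 19×20 = 3975.

3975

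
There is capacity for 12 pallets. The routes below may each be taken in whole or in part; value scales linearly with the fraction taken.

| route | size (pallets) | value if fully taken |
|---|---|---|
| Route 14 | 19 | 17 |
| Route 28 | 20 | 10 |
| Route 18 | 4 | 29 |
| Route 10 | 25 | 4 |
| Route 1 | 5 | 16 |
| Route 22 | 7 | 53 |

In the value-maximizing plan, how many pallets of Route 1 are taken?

Rank by value-to-size ratio: Route 22 53/7≈7.57, Route 18 29/4≈7.25, Route 1 16/5≈3.2, Route 14 17/19≈0.895, Route 28 10/20≈0.5, Route 10 4/25≈0.16.
All 7 pallets of Route 22 fit (value 53) → 5 remain.
Take all of Route 18 (4 pallets, value 29) → 1 pallets left.
Fill the last 1 pallets with part of Route 1: 1/5 of it earns 3.2.

1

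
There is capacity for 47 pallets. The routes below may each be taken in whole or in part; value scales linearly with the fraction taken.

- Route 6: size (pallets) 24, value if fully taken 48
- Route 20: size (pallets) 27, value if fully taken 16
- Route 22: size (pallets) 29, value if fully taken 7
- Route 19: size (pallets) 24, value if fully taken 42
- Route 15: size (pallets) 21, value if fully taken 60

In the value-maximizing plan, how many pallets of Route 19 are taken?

2

Rank by value-to-size ratio: Route 15 60/21≈2.86, Route 6 48/24≈2, Route 19 42/24≈1.75, Route 20 16/27≈0.593, Route 22 7/29≈0.241.
Take all of Route 15 (21 pallets, value 60) — 26 pallets left.
Take all of Route 6 (24 pallets, value 48) — 2 pallets left.
Only 2 pallets remain; take 2/24 of Route 19 for value 42×2/24 = 3.5.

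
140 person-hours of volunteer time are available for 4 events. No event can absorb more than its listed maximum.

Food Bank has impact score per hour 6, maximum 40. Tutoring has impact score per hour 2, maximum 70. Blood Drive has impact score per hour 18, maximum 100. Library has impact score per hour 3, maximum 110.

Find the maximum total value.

2040

Rank by impact score per hour: Blood Drive 18 > Food Bank 6 > Library 3 > Tutoring 2.
Blood Drive: +100 to 100 (cap) ; 40 left.
Food Bank: +40 to 40 (cap) ; 0 left.
Total = 6×40 + 18×100 = 2040.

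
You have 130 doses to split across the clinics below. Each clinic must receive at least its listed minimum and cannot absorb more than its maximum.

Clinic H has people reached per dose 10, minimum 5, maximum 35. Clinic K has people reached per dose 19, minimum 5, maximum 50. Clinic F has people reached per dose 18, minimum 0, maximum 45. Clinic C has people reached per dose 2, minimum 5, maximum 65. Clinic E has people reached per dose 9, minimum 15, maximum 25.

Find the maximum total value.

2055

Meeting every minimum uses 5+5+0+5+15 = 30 doses, leaving 100.
Highest people reached per dose first: Clinic K 19 > Clinic F 18 > Clinic H 10 > Clinic E 9 > Clinic C 2.
Clinic K: +45 to 50 (cap) — 55 left.
Give Clinic F 45 more to hit its cap of 45 — 10 left.
Clinic H has room for 30 more but only 10 remain, so it gets 15.
Total = 10×15 + 19×50 + 18×45 + 2×5 + 9×15 = 2055.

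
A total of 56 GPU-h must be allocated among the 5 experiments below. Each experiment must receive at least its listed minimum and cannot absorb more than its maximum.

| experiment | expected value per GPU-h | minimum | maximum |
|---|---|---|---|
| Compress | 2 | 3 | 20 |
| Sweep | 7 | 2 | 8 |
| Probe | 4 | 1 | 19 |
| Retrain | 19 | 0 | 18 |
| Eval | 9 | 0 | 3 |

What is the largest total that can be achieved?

517

Meeting every minimum uses 3+2+1+0+0 = 6 GPU-h, leaving 50.
Order the experiments by expected value per GPU-h: Retrain 19 > Eval 9 > Sweep 7 > Probe 4 > Compress 2.
Retrain: +18 to 18 (cap) → 32 left.
Give Eval 3 more to hit its cap of 3 → 29 left.
Give Sweep 6 more to hit its cap of 8 → 23 left.
Probe: +18 to 19 (cap) → 5 left.
Only 5 left; Compress takes them to reach 8.
Total = 2×8 + 7×8 + 4×19 + 19×18 + 9×3 = 517.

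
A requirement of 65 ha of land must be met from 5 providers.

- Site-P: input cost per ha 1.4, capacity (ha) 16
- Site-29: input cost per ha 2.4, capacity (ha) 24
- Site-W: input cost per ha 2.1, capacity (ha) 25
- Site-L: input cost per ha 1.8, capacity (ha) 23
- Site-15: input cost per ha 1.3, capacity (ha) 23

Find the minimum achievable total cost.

100

Use providers in increasing cost order.
Take 23 from Site-15 at 1.3 → need 42 more.
Site-P at 1.4: take all 16 ha → 26 still needed.
Site-L (1.8): use full 23 → 3 ha to go.
Site-W (2.1): take the remaining 3 → done.
Site-29: unused.
Cost = 23×1.3 + 16×1.4 + 23×1.8 + 3×2.1 = 100.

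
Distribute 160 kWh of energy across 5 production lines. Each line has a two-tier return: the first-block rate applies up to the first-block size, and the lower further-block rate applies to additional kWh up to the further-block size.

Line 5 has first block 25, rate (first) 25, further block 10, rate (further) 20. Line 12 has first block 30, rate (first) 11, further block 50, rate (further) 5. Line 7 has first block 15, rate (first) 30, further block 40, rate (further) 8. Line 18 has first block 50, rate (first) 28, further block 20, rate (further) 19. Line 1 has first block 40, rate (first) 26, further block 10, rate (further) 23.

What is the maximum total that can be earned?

Order all 10 blocks by rate: Line 7/tier1 30 > Line 18/tier1 28 > Line 1/tier1 26 > Line 5/tier1 25 > Line 1/tier2 23 > Line 5/tier2 20 > Line 18/tier2 19 > Line 12/tier1 11 > Line 7/tier2 8 > Line 12/tier2 5.
Line 7/tier1 (30): +15 ; 145 left.
Line 18 tier1 at 28: fill all 50 ; 95 left.
Line 1 tier1 at 26: fill all 40 ; 55 left.
Fill Line 5 tier1 block (25 at 25) ; 30 left.
Line 1 tier2 at 23: fill all 10 ; 20 left.
Line 5/tier2 (20): +10 ; 10 left.
Line 18/tier2: +10 of 20 at 19; pool empty.
Total = 30×15 + 28×50 + 26×40 + 25×25 + 23×10 + 20×10 + 19×10 = 4135.

4135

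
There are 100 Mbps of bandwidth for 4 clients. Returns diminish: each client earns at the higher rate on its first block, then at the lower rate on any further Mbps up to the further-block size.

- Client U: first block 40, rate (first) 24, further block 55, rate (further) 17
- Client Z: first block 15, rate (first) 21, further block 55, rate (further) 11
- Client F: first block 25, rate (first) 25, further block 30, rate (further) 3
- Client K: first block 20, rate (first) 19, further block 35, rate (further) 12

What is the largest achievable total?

2280

Treat each block as its own option and order by rate: Client F/tier1 25 > Client U/tier1 24 > Client Z/tier1 21 > Client K/tier1 19 > Client U/tier2 17 > Client K/tier2 12 > Client Z/tier2 11 > Client F/tier2 3.
Fill Client F tier1 block (25 at 25) ; 75 left.
Fill Client U tier1 block (40 at 24) ; 35 left.
Client Z tier1 at 21: fill all 15 ; 20 left.
Client K/tier1 (19): +20 ; 0 left.
Total = 25×25 + 24×40 + 21×15 + 19×20 = 2280.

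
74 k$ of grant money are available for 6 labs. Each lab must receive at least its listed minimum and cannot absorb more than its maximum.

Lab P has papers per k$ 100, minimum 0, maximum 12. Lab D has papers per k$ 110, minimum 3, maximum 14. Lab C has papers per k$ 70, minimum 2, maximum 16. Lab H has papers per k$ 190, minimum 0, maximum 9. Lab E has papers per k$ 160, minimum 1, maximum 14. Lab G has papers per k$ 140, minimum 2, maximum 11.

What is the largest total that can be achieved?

Meeting every minimum uses 0+3+2+0+1+2 = 8 k$, leaving 66.
Highest papers per k$ first: Lab H 190 > Lab E 160 > Lab G 140 > Lab D 110 > Lab P 100 > Lab C 70.
Lab H: +9 to 9 (cap) → 57 left.
Give Lab E 13 more to hit its cap of 14 → 44 left.
Give Lab G 9 more to hit its cap of 11 → 35 left.
Lab D: +11 to 14 (cap) → 24 left.
Lab P takes 12 more to reach its cap of 12 → 12 left.
Only 12 left; Lab C takes them to reach 14.
Total = 100×12 + 110×14 + 70×14 + 190×9 + 160×14 + 140×11 = 9210.

9210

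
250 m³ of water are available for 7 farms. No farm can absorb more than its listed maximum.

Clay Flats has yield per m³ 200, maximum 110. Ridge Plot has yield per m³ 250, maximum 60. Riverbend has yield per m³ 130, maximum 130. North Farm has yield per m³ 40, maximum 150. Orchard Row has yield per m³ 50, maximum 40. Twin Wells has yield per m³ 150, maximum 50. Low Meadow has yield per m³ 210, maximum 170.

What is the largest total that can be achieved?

Order the farms by yield per m³: Ridge Plot 250 > Low Meadow 210 > Clay Flats 200 > Twin Wells 150 > Riverbend 130 > Orchard Row 50 > North Farm 40.
Give Ridge Plot 60 to hit its cap of 60 → 190 left.
Low Meadow: +170 to 170 (cap) → 20 left.
Only 20 left; Clay Flats takes them to reach 20.
Total = 200×20 + 250×60 + 210×170 = 54700.

54700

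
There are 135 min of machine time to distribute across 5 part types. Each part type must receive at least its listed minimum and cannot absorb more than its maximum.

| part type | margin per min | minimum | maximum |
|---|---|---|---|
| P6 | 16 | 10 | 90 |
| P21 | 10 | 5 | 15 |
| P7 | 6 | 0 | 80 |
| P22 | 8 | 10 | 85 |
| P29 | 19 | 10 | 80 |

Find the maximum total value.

2290

Meeting every minimum uses 10+5+0+10+10 = 35 min, leaving 100.
Rank by margin per min: P29 19 > P6 16 > P21 10 > P22 8 > P7 6.
P29 takes 70 more to reach its cap of 80 — 30 left.
Only 30 left; P6 takes them to reach 40.
Total = 16×40 + 10×5 + 8×10 + 19×80 = 2290.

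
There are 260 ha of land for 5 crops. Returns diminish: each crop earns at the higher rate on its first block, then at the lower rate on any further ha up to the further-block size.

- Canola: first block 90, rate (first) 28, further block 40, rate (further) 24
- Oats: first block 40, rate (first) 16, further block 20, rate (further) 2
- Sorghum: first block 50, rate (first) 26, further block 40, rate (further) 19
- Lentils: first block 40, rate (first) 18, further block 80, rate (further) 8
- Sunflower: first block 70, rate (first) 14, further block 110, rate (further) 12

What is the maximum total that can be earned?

Treat each block as its own option and order by rate: Canola/T1 28 > Sorghum/T1 26 > Canola/T2 24 > Sorghum/T2 19 > Lentils/T1 18 > Oats/T1 16 > Sunflower/T1 14 > Sunflower/T2 12 > Lentils/T2 8 > Oats/T2 2.
Canola/T1 (28): +90 — 170 left.
Fill Sorghum T1 block (50 at 26) — 120 left.
Fill Canola T2 block (40 at 24) — 80 left.
Sorghum T2 at 19: fill all 40 — 40 left.
Fill Lentils T1 block (40 at 18) — 0 left.
Total = 28×90 + 26×50 + 24×40 + 19×40 + 18×40 = 6260.

6260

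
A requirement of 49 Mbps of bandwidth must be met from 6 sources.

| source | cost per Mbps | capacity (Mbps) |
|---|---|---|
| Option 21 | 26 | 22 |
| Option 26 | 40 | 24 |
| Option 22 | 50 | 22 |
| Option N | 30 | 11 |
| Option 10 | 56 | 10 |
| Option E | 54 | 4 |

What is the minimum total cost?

Cheapest first:
Option 21 (26): use full 22 → 27 Mbps to go.
Option N at 30: take all 11 Mbps → 16 still needed.
Option 26 (40): take the remaining 16 → done.
Option 22, Option E, Option 10: unused.
Cost = 22×26 + 11×30 + 16×40 = 1542.

1542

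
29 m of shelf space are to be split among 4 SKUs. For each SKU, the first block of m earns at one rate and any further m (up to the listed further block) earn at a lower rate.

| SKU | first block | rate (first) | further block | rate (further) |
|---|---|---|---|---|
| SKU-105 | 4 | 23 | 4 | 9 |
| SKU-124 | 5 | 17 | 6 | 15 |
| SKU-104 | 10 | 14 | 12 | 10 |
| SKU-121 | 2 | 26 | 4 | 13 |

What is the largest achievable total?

485

Rank every tier by rate: SKU-121/tier1 26 > SKU-105/tier1 23 > SKU-124/tier1 17 > SKU-124/tier2 15 > SKU-104/tier1 14 > SKU-121/tier2 13 > SKU-104/tier2 10 > SKU-105/tier2 9.
Fill SKU-121 tier1 block (2 at 26) → 27 left.
SKU-105/tier1 (23): +4 → 23 left.
Fill SKU-124 tier1 block (5 at 17) → 18 left.
Fill SKU-124 tier2 block (6 at 15) → 12 left.
SKU-104/tier1 (14): +10 → 2 left.
SKU-121/tier2: +2 of 4 at 13; pool empty.
Total = 26×2 + 23×4 + 17×5 + 15×6 + 14×10 + 13×2 = 485.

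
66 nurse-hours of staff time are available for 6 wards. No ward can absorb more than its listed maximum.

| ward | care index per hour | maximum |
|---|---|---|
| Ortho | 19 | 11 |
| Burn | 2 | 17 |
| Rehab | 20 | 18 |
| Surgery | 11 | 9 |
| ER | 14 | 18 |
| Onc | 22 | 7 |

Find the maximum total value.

Highest care index per hour first: Onc 22 > Rehab 20 > Ortho 19 > ER 14 > Surgery 11 > Burn 2.
Onc takes 7 to reach its cap of 7 ; 59 left.
Rehab: +18 to 18 (cap) ; 41 left.
Ortho: +11 to 11 (cap) ; 30 left.
ER takes 18 to reach its cap of 18 ; 12 left.
Give Surgery 9 to hit its cap of 9 ; 3 left.
Burn: +3 (room for 17) → 3. Pool exhausted.
Total = 19×11 + 2×3 + 20×18 + 11×9 + 14×18 + 22×7 = 1080.

1080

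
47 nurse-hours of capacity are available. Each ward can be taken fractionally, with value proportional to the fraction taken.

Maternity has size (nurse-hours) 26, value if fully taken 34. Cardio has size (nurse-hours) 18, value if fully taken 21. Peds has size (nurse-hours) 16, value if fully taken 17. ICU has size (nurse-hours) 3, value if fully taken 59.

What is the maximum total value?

Sort by value density: ICU 59/3≈19.7, Maternity 34/26≈1.31, Cardio 21/18≈1.17, Peds 17/16≈1.06.
All 3 nurse-hours of ICU fit (value 59) → 44 remain.
Take all of Maternity (26 nurse-hours, value 34) → 18 nurse-hours left.
Cardio: take in full, 18 nurse-hours for value 21 → 0 left.
Total value = 114.

114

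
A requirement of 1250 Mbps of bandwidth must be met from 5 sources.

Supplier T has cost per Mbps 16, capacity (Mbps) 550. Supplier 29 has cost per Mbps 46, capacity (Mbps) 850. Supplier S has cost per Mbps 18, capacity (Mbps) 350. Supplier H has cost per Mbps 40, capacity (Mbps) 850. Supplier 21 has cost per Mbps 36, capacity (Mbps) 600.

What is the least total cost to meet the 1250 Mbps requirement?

Fill from the cheapest source first.
Supplier T at 16: take all 550 Mbps ; 700 still needed.
Supplier S (18): use full 350 ; 350 Mbps to go.
Supplier 21 (36): take the remaining 350 ; done.
Supplier H, Supplier 29: unused.
Cost = 550×16 + 350×18 + 350×36 = 27700.

27700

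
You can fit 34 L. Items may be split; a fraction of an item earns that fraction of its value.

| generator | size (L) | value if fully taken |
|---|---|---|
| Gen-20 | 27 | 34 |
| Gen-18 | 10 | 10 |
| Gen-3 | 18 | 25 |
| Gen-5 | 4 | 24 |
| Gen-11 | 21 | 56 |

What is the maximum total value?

92.5

Rank by value-to-size ratio: Gen-5 24/4≈6, Gen-11 56/21≈2.67, Gen-3 25/18≈1.39, Gen-20 34/27≈1.26, Gen-18 10/10≈1.
Gen-5: take in full, 4 L for value 24 ; 30 left.
Take all of Gen-11 (21 L, value 56) ; 9 L left.
9 L left: a 9/18 share of Gen-3 gives 25×9/18 = 12.5.
Total value = 92.5.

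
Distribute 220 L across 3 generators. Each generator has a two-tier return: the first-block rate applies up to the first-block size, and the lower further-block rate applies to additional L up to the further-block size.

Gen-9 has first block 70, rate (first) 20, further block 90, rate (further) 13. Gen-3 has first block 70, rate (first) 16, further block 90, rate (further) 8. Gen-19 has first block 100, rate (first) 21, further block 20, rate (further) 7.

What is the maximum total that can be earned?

Order all 6 blocks by rate: Gen-19/first 21 > Gen-9/first 20 > Gen-3/first 16 > Gen-9/second 13 > Gen-3/second 8 > Gen-19/second 7.
Gen-19/first (21): +100 → 120 left.
Gen-9 first at 20: fill all 70 → 50 left.
Gen-3 first at 16: only 50 left, fill 50.
Total = 21×100 + 20×70 + 16×50 = 4300.

4300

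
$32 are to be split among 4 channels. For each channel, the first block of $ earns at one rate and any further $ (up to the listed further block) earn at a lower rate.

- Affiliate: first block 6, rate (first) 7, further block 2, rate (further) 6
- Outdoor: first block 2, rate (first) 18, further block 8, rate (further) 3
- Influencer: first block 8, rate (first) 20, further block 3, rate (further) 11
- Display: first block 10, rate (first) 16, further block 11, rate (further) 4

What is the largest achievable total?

Order all 8 blocks by rate: Influencer/T1 20 > Outdoor/T1 18 > Display/T1 16 > Influencer/T2 11 > Affiliate/T1 7 > Affiliate/T2 6 > Display/T2 4 > Outdoor/T2 3.
Fill Influencer T1 block (8 at 20) — 24 left.
Fill Outdoor T1 block (2 at 18) — 22 left.
Display/T1 (16): +10 — 12 left.
Fill Influencer T2 block (3 at 11) — 9 left.
Fill Affiliate T1 block (6 at 7) — 3 left.
Affiliate T2 at 6: fill all 2 — 1 left.
Display/T2: +1 of 11 at 4; pool empty.
Total = 20×8 + 18×2 + 16×10 + 11×3 + 7×6 + 6×2 + 4×1 = 447.

447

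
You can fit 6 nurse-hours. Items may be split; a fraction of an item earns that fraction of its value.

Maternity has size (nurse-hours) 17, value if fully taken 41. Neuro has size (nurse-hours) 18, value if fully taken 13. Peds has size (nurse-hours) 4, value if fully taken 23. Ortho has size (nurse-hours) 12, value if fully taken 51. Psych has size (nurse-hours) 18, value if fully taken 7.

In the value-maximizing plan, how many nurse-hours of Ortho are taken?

Rank by value-to-size ratio: Peds 23/4≈5.75, Ortho 51/12≈4.25, Maternity 41/17≈2.41, Neuro 13/18≈0.722, Psych 7/18≈0.389.
All 4 nurse-hours of Peds fit (value 23) → 2 remain.
Only 2 nurse-hours remain; take 2/12 of Ortho for value 51×2/12 = 8.5.

2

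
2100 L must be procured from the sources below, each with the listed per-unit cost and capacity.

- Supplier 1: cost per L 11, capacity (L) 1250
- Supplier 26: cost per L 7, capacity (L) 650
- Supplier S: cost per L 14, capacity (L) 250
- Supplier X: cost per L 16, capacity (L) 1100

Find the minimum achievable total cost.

Fill from the cheapest source first.
Supplier 26 at 7: take all 650 L → 1450 still needed.
Supplier 1 at 11: take all 1250 L → 200 still needed.
Take 200 from Supplier S at 14 to finish.
Supplier X: unused.
Cost = 650×7 + 1250×11 + 200×14 = 21100.

21100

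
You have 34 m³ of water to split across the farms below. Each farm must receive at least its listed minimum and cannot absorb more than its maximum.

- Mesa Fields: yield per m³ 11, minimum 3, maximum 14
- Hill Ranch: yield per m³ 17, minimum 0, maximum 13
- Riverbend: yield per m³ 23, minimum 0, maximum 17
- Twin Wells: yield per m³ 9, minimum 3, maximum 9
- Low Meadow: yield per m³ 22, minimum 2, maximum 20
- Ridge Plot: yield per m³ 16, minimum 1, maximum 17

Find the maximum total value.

687

Meeting every minimum uses 3+0+0+3+2+1 = 9 m³, leaving 25.
Rank by yield per m³: Riverbend 23 > Low Meadow 22 > Hill Ranch 17 > Ridge Plot 16 > Mesa Fields 11 > Twin Wells 9.
Riverbend: +17 to 17 (cap) ; 8 left.
Only 8 left; Low Meadow takes them to reach 10.
Total = 11×3 + 23×17 + 9×3 + 22×10 + 16×1 = 687.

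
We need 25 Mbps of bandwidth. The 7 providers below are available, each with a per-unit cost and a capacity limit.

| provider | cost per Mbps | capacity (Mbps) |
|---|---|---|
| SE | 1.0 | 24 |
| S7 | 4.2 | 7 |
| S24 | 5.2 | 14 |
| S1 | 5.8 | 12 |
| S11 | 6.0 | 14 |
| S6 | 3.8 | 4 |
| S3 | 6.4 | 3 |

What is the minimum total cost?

Use providers in increasing cost order.
SE at 1.0: take all 24 Mbps → 1 still needed.
Take 1 from S6 at 3.8 to finish.
S7, S24, S1, S11, S3: unused.
Cost = 24×1.0 + 1×3.8 = 27.8.

27.8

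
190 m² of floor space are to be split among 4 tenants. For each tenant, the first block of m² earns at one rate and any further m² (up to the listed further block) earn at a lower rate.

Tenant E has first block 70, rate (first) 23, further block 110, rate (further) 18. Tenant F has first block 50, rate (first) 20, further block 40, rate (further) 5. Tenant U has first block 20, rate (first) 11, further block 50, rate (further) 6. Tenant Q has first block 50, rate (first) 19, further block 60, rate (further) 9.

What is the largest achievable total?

3920

Treat each block as its own option and order by rate: Tenant E/T1 23 > Tenant F/T1 20 > Tenant Q/T1 19 > Tenant E/T2 18 > Tenant U/T1 11 > Tenant Q/T2 9 > Tenant U/T2 6 > Tenant F/T2 5.
Tenant E/T1 (23): +70 — 120 left.
Tenant F/T1 (20): +50 — 70 left.
Tenant Q/T1 (19): +50 — 20 left.
Tenant E/T2: +20 of 110 at 18; pool empty.
Total = 23×70 + 20×50 + 19×50 + 18×20 = 3920.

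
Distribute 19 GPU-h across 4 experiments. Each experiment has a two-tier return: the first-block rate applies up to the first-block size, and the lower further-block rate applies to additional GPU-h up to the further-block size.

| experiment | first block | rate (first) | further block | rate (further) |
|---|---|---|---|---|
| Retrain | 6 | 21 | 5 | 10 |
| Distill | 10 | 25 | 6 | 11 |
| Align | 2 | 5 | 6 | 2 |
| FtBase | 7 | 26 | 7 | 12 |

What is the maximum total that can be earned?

Order all 8 blocks by rate: FtBase/T1 26 > Distill/T1 25 > Retrain/T1 21 > FtBase/T2 12 > Distill/T2 11 > Retrain/T2 10 > Align/T1 5 > Align/T2 2.
FtBase/T1 (26): +7 → 12 left.
Distill T1 at 25: fill all 10 → 2 left.
Retrain/T1: +2 of 6 at 21; pool empty.
Total = 26×7 + 25×10 + 21×2 = 474.

474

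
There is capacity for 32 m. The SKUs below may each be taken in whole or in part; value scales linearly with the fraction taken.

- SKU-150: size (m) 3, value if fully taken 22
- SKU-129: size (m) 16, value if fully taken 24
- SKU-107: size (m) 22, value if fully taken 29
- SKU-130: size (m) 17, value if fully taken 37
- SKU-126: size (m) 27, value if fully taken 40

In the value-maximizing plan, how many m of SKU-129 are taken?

12

Best value per unit of size first: SKU-150 22/3≈7.33, SKU-130 37/17≈2.18, SKU-129 24/16≈1.5, SKU-126 40/27≈1.48, SKU-107 29/22≈1.32.
All 3 m of SKU-150 fit (value 22) → 29 remain.
SKU-130: take in full, 17 m for value 37 → 12 left.
Only 12 m remain; take 12/16 of SKU-129 for value 24×12/16 = 18.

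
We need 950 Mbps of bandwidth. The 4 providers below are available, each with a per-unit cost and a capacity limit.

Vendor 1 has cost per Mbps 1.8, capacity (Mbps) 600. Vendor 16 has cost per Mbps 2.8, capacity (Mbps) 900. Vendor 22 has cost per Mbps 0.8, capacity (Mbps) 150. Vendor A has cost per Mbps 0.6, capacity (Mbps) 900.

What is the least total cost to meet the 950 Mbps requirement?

Use providers in increasing cost order.
Take 900 from Vendor A at 0.6 — need 50 more.
Vendor 22 at 0.8: take 50 of its 150 — requirement met.
Vendor 1, Vendor 16: unused.
Cost = 900×0.6 + 50×0.8 = 580.

580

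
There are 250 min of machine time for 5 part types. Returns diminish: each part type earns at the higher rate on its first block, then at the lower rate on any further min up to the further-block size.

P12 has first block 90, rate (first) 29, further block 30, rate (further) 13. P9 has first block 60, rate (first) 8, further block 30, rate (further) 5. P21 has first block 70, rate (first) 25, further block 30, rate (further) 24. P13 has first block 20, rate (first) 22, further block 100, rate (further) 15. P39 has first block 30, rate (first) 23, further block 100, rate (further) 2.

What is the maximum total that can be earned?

Treat each block as its own option and order by rate: P12/tier1 29 > P21/tier1 25 > P21/tier2 24 > P39/tier1 23 > P13/tier1 22 > P13/tier2 15 > P12/tier2 13 > P9/tier1 8 > P9/tier2 5 > P39/tier2 2.
Fill P12 tier1 block (90 at 29) — 160 left.
P21/tier1 (25): +70 — 90 left.
P21 tier2 at 24: fill all 30 — 60 left.
P39/tier1 (23): +30 — 30 left.
Fill P13 tier1 block (20 at 22) — 10 left.
10 remain; put them into P13 tier2 at 15.
Total = 29×90 + 25×70 + 24×30 + 23×30 + 22×20 + 15×10 = 6360.

6360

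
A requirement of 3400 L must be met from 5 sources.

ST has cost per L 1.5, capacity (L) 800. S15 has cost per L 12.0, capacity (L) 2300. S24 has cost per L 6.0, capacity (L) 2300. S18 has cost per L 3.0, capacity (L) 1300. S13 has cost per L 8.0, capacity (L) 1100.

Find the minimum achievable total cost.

12900

Fill from the cheapest source first.
Take 800 from ST at 1.5 ; need 2600 more.
Take 1300 from S18 at 3.0 ; need 1300 more.
S24 at 6.0: take 1300 of its 2300 ; requirement met.
S13, S15: unused.
Cost = 800×1.5 + 1300×3.0 + 1300×6.0 = 12900.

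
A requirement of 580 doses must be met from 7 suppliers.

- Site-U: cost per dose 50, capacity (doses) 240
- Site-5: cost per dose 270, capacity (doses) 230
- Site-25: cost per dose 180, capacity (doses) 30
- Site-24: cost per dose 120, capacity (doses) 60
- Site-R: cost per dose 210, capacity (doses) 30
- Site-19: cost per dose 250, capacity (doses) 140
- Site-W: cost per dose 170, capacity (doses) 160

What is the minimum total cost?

73100

Use suppliers in increasing cost order.
Take 240 from Site-U at 50 — need 340 more.
Site-24 (120): use full 60 — 280 doses to go.
Site-W at 170: take all 160 doses — 120 still needed.
Site-25 at 180: take all 30 doses — 90 still needed.
Site-R at 210: take all 30 doses — 60 still needed.
Take 60 from Site-19 at 250 to finish.
Site-5: unused.
Cost = 240×50 + 60×120 + 160×170 + 30×180 + 30×210 + 60×250 = 73100.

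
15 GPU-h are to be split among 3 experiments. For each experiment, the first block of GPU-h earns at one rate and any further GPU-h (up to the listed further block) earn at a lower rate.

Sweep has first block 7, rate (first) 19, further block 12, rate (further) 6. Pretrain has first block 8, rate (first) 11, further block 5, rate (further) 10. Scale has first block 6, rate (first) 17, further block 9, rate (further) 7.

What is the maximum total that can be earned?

257

Rank every tier by rate: Sweep/first 19 > Scale/first 17 > Pretrain/first 11 > Pretrain/second 10 > Scale/second 7 > Sweep/second 6.
Sweep first at 19: fill all 7 ; 8 left.
Fill Scale first block (6 at 17) ; 2 left.
Pretrain first at 11: only 2 left, fill 2.
Total = 19×7 + 17×6 + 11×2 = 257.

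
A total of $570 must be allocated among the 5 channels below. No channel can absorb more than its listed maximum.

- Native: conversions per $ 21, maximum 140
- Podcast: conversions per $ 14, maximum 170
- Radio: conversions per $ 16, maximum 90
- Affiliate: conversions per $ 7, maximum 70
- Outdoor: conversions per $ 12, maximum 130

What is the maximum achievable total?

8600

Rank by conversions per $: Native 21 > Radio 16 > Podcast 14 > Outdoor 12 > Affiliate 7.
Native takes 140 to reach its cap of 140 ; 430 left.
Radio: +90 to 90 (cap) ; 340 left.
Podcast takes 170 to reach its cap of 170 ; 170 left.
Outdoor: +130 to 130 (cap) ; 40 left.
Only 40 left; Affiliate takes them to reach 40.
Total = 21×140 + 14×170 + 16×90 + 7×40 + 12×130 = 8600.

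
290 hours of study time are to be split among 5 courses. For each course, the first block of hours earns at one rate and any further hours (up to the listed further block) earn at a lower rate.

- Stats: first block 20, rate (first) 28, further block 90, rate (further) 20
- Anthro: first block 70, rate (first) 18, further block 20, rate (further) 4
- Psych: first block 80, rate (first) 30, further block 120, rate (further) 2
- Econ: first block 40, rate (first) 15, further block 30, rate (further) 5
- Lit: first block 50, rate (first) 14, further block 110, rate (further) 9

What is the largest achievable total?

Rank every tier by rate: Psych/T1 30 > Stats/T1 28 > Stats/T2 20 > Anthro/T1 18 > Econ/T1 15 > Lit/T1 14 > Lit/T2 9 > Econ/T2 5 > Anthro/T2 4 > Psych/T2 2.
Psych/T1 (30): +80 ; 210 left.
Fill Stats T1 block (20 at 28) ; 190 left.
Fill Stats T2 block (90 at 20) ; 100 left.
Fill Anthro T1 block (70 at 18) ; 30 left.
Econ T1 at 15: only 30 left, fill 30.
Total = 30×80 + 28×20 + 20×90 + 18×70 + 15×30 = 6470.

6470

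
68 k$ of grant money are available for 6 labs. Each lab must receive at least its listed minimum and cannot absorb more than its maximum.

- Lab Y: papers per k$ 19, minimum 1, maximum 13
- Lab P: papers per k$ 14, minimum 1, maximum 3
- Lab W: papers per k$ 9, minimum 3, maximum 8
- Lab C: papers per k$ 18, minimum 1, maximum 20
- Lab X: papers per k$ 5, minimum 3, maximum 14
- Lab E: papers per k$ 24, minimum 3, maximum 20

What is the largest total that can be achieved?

Meeting every minimum uses 1+1+3+1+3+3 = 12 k$, leaving 56.
Highest papers per k$ first: Lab E 24 > Lab Y 19 > Lab C 18 > Lab P 14 > Lab W 9 > Lab X 5.
Lab E takes 17 more to reach its cap of 20 — 39 left.
Lab Y takes 12 more to reach its cap of 13 — 27 left.
Lab C: +19 to 20 (cap) — 8 left.
Lab P takes 2 more to reach its cap of 3 — 6 left.
Lab W takes 5 more to reach its cap of 8 — 1 left.
Lab X: +1 (room for 11) → 4. Pool exhausted.
Total = 19×13 + 14×3 + 9×8 + 18×20 + 5×4 + 24×20 = 1221.

1221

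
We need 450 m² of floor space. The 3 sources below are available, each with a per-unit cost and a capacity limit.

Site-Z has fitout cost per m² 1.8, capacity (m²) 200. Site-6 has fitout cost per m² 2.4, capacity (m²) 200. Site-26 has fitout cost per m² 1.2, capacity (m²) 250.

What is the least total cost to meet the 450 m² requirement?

660

Use sources in increasing cost order.
Take 250 from Site-26 at 1.2 — need 200 more.
Take 200 from Site-Z at 1.8 — need 0 more.
Site-6: unused.
Cost = 250×1.2 + 200×1.8 = 660.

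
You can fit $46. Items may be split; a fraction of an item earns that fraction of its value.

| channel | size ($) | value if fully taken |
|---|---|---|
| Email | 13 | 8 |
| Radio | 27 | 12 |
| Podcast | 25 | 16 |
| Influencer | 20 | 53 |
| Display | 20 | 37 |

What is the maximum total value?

Rank by value-to-size ratio: Influencer 53/20≈2.65, Display 37/20≈1.85, Podcast 16/25≈0.64, Email 8/13≈0.615, Radio 12/27≈0.444.
All 20 $ of Influencer fit (value 53) ; 26 remain.
Display: take in full, 20 $ for value 37 ; 6 left.
6 $ left: a 6/25 share of Podcast gives 16×6/25 = 3.84.
Total value = 93.84.

93.84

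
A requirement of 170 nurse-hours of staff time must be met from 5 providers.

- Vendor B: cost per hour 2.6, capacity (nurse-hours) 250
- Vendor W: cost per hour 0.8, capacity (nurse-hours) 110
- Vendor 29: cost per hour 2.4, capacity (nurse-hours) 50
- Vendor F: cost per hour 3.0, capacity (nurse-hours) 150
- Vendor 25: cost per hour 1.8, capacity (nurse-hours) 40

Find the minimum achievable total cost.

Fill from the cheapest provider first.
Vendor W (0.8): use full 110 → 60 nurse-hours to go.
Vendor 25 (1.8): use full 40 → 20 nurse-hours to go.
Take 20 from Vendor 29 at 2.4 to finish.
Vendor B, Vendor F: unused.
Cost = 110×0.8 + 40×1.8 + 20×2.4 = 208.

208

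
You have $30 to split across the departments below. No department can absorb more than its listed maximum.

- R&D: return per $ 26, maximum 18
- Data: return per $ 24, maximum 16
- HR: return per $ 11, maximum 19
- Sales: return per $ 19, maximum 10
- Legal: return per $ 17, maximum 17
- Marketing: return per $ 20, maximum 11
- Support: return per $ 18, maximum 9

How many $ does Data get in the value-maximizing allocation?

Order the departments by return per $: R&D 26 > Data 24 > Marketing 20 > Sales 19 > Support 18 > Legal 17 > HR 11.
Give R&D 18 to hit its cap of 18 ; 12 left.
Data: +12 (room for 16) → 12. Pool exhausted.

12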